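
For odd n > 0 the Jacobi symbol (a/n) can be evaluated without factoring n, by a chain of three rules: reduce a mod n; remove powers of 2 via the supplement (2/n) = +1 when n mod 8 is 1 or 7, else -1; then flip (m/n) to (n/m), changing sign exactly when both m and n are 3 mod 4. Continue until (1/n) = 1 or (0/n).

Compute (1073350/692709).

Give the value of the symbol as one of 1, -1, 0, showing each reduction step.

-1

(1073350/692709): 1073350 mod 692709 = 380641, so (1073350/692709) = (380641/692709)
flip (380641/692709) -> (692709/380641): both odd, 380641 mod 4 = 1, 692709 mod 4 = 1, so the flip contributes +1; sign now +1
(692709/380641): 692709 mod 380641 = 312068, so (692709/380641) = (312068/380641)
factor out 2^2: 312068 = 2^2·78017; with 380641 mod 8 = 1, (2/380641) = +1; sign now +1; continue with (78017/380641)
flip (78017/380641) -> (380641/78017): both odd, 78017 mod 4 = 1, 380641 mod 4 = 1, so the flip contributes +1; sign now +1
(380641/78017): 380641 mod 78017 = 68573, so (380641/78017) = (68573/78017)
flip (68573/78017) -> (78017/68573): both odd, 68573 mod 4 = 1, 78017 mod 4 = 1, so the flip contributes +1; sign now +1
(78017/68573): 78017 mod 68573 = 9444, so (78017/68573) = (9444/68573)
factor out 2^2: 9444 = 2^2·2361; with 68573 mod 8 = 5, (2/68573) = -1; sign now +1; continue with (2361/68573)
flip (2361/68573) -> (68573/2361): both odd, 2361 mod 4 = 1, 68573 mod 4 = 1, so the flip contributes +1; sign now +1
(68573/2361): 68573 mod 2361 = 104, so (68573/2361) = (104/2361)
factor out 2^3: 104 = 2^3·13; with 2361 mod 8 = 1, (2/2361) = +1; sign now +1; continue with (13/2361)
flip (13/2361) -> (2361/13): both odd, 13 mod 4 = 1, 2361 mod 4 = 1, so the flip contributes +1; sign now +1
(2361/13): 2361 mod 13 = 8, so (2361/13) = (8/13)
factor out 2^3: 8 = 2^3·1; with 13 mod 8 = 5, (2/13) = -1; sign now -1; continue with (1/13)
reached (1/13) = 1, so the symbol is -1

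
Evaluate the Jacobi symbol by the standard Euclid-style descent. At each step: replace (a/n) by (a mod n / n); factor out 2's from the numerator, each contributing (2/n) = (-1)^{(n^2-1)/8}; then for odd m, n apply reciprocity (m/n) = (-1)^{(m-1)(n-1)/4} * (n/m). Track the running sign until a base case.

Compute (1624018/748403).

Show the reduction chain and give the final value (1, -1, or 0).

(1624018/748403) = (127212/748403)   [reduce mod 748403]
127212 = 2^2·31803; (2/748403) = -1 since 748403 mod 8 = 3, so (127212/748403) = (-1)^2·(31803/748403); sign now +1
reciprocity: (31803/748403) = -1·(748403/31803) since 31803 mod 4 = 3, 748403 mod 4 = 3; sign now -1
(748403/31803) = (16934/31803)   [reduce mod 31803]
16934 = 2^1·8467; (2/31803) = -1 since 31803 mod 8 = 3, so (16934/31803) = (-1)^1·(8467/31803); sign now +1
reciprocity: (8467/31803) = -1·(31803/8467) since 8467 mod 4 = 3, 31803 mod 4 = 3; sign now -1
(31803/8467) = (6402/8467)   [reduce mod 8467]
6402 = 2^1·3201; (2/8467) = -1 since 8467 mod 8 = 3, so (6402/8467) = (-1)^1·(3201/8467); sign now +1
reciprocity: (3201/8467) = +1·(8467/3201) since 3201 mod 4 = 1, 8467 mod 4 = 3; sign now +1
(8467/3201) = (2065/3201)   [reduce mod 3201]
reciprocity: (2065/3201) = +1·(3201/2065) since 2065 mod 4 = 1, 3201 mod 4 = 1; sign now +1
(3201/2065) = (1136/2065)   [reduce mod 2065]
1136 = 2^4·71; (2/2065) = +1 since 2065 mod 8 = 1, so (1136/2065) = (+1)^4·(71/2065); sign now +1
reciprocity: (71/2065) = +1·(2065/71) since 71 mod 4 = 3, 2065 mod 4 = 1; sign now +1
(2065/71) = (6/71)   [reduce mod 71]
6 = 2^1·3; (2/71) = +1 since 71 mod 8 = 7, so (6/71) = (+1)^1·(3/71); sign now +1
reciprocity: (3/71) = -1·(71/3) since 3 mod 4 = 3, 71 mod 4 = 3; sign now -1
(71/3) = (2/3)   [reduce mod 3]
2 = 2^1·1; (2/3) = -1 since 3 mod 8 = 3, so (2/3) = (-1)^1·(1/3); sign now +1
(1/3) = 1; final value = sign = +1

1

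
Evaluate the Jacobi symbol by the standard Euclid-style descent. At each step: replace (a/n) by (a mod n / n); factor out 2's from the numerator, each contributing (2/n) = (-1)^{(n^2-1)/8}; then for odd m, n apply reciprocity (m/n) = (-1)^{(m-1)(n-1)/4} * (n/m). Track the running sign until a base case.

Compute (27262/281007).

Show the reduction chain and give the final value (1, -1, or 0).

factor out 2^1: 27262 = 2^1·13631; with 281007 mod 8 = 7, (2/281007) = +1; sign now +1; continue with (13631/281007)
flip (13631/281007) -> (281007/13631): both odd, 13631 mod 4 = 3, 281007 mod 4 = 3, so the flip contributes -1; sign now -1
(281007/13631): 281007 mod 13631 = 8387, so (281007/13631) = (8387/13631)
flip (8387/13631) -> (13631/8387): both odd, 8387 mod 4 = 3, 13631 mod 4 = 3, so the flip contributes -1; sign now +1
(13631/8387): 13631 mod 8387 = 5244, so (13631/8387) = (5244/8387)
factor out 2^2: 5244 = 2^2·1311; with 8387 mod 8 = 3, (2/8387) = -1; sign now +1; continue with (1311/8387)
flip (1311/8387) -> (8387/1311): both odd, 1311 mod 4 = 3, 8387 mod 4 = 3, so the flip contributes -1; sign now -1
(8387/1311): 8387 mod 1311 = 521, so (8387/1311) = (521/1311)
flip (521/1311) -> (1311/521): both odd, 521 mod 4 = 1, 1311 mod 4 = 3, so the flip contributes +1; sign now -1
(1311/521): 1311 mod 521 = 269, so (1311/521) = (269/521)
flip (269/521) -> (521/269): both odd, 269 mod 4 = 1, 521 mod 4 = 1, so the flip contributes +1; sign now -1
(521/269): 521 mod 269 = 252, so (521/269) = (252/269)
factor out 2^2: 252 = 2^2·63; with 269 mod 8 = 5, (2/269) = -1; sign now -1; continue with (63/269)
flip (63/269) -> (269/63): both odd, 63 mod 4 = 3, 269 mod 4 = 1, so the flip contributes +1; sign now -1
(269/63): 269 mod 63 = 17, so (269/63) = (17/63)
flip (17/63) -> (63/17): both odd, 17 mod 4 = 1, 63 mod 4 = 3, so the flip contributes +1; sign now -1
(63/17): 63 mod 17 = 12, so (63/17) = (12/17)
factor out 2^2: 12 = 2^2·3; with 17 mod 8 = 1, (2/17) = +1; sign now -1; continue with (3/17)
flip (3/17) -> (17/3): both odd, 3 mod 4 = 3, 17 mod 4 = 1, so the flip contributes +1; sign now -1
(17/3): 17 mod 3 = 2, so (17/3) = (2/3)
factor out 2^1: 2 = 2^1·1; with 3 mod 8 = 3, (2/3) = -1; sign now +1; continue with (1/3)
reached (1/3) = 1, so the symbol is +1

1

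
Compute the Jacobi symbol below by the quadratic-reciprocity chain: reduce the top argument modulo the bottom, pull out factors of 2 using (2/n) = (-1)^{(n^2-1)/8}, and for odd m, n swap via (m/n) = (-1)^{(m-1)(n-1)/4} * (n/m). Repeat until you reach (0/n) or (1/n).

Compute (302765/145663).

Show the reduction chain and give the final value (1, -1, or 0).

-1

(302765/145663) = (11439/145663)   [reduce mod 145663]
reciprocity: (11439/145663) = -1·(145663/11439) since 11439 mod 4 = 3, 145663 mod 4 = 3; sign now -1
(145663/11439) = (8395/11439)   [reduce mod 11439]
reciprocity: (8395/11439) = -1·(11439/8395) since 8395 mod 4 = 3, 11439 mod 4 = 3; sign now +1
(11439/8395) = (3044/8395)   [reduce mod 8395]
3044 = 2^2·761; (2/8395) = -1 since 8395 mod 8 = 3, so (3044/8395) = (-1)^2·(761/8395); sign now +1
reciprocity: (761/8395) = +1·(8395/761) since 761 mod 4 = 1, 8395 mod 4 = 3; sign now +1
(8395/761) = (24/761)   [reduce mod 761]
24 = 2^3·3; (2/761) = +1 since 761 mod 8 = 1, so (24/761) = (+1)^3·(3/761); sign now +1
reciprocity: (3/761) = +1·(761/3) since 3 mod 4 = 3, 761 mod 4 = 1; sign now +1
(761/3) = (2/3)   [reduce mod 3]
2 = 2^1·1; (2/3) = -1 since 3 mod 8 = 3, so (2/3) = (-1)^1·(1/3); sign now -1
(1/3) = 1; final value = sign = -1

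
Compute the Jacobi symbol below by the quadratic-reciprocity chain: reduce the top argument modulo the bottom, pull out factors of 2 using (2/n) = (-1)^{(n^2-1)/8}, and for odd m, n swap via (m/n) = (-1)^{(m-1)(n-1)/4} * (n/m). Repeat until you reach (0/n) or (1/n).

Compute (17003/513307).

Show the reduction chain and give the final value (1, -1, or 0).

-1

reciprocity: (17003/513307) = -1·(513307/17003) since 17003 mod 4 = 3, 513307 mod 4 = 3; sign now -1
(513307/17003) = (3217/17003)   [reduce mod 17003]
reciprocity: (3217/17003) = +1·(17003/3217) since 3217 mod 4 = 1, 17003 mod 4 = 3; sign now -1
(17003/3217) = (918/3217)   [reduce mod 3217]
918 = 2^1·459; (2/3217) = +1 since 3217 mod 8 = 1, so (918/3217) = (+1)^1·(459/3217); sign now -1
reciprocity: (459/3217) = +1·(3217/459) since 459 mod 4 = 3, 3217 mod 4 = 1; sign now -1
(3217/459) = (4/459)   [reduce mod 459]
4 = 2^2·1; (2/459) = -1 since 459 mod 8 = 3, so (4/459) = (-1)^2·(1/459); sign now -1
(1/459) = 1; final value = sign = -1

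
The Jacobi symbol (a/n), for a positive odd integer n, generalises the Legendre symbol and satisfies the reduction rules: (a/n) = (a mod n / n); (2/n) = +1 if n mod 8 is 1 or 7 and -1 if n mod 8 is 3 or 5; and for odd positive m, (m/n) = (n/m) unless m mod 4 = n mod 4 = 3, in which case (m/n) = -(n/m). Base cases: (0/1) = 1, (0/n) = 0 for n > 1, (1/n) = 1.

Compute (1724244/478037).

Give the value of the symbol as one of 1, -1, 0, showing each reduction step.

(1724244/478037): 1724244 mod 478037 = 290133, so (1724244/478037) = (290133/478037)
flip (290133/478037) -> (478037/290133): both odd, 290133 mod 4 = 1, 478037 mod 4 = 1, so the flip contributes +1; sign now +1
(478037/290133): 478037 mod 290133 = 187904, so (478037/290133) = (187904/290133)
factor out 2^9: 187904 = 2^9·367; with 290133 mod 8 = 5, (2/290133) = -1; sign now -1; continue with (367/290133)
flip (367/290133) -> (290133/367): both odd, 367 mod 4 = 3, 290133 mod 4 = 1, so the flip contributes +1; sign now -1
(290133/367): 290133 mod 367 = 203, so (290133/367) = (203/367)
flip (203/367) -> (367/203): both odd, 203 mod 4 = 3, 367 mod 4 = 3, so the flip contributes -1; sign now +1
(367/203): 367 mod 203 = 164, so (367/203) = (164/203)
factor out 2^2: 164 = 2^2·41; with 203 mod 8 = 3, (2/203) = -1; sign now +1; continue with (41/203)
flip (41/203) -> (203/41): both odd, 41 mod 4 = 1, 203 mod 4 = 3, so the flip contributes +1; sign now +1
(203/41): 203 mod 41 = 39, so (203/41) = (39/41)
flip (39/41) -> (41/39): both odd, 39 mod 4 = 3, 41 mod 4 = 1, so the flip contributes +1; sign now +1
(41/39): 41 mod 39 = 2, so (41/39) = (2/39)
factor out 2^1: 2 = 2^1·1; with 39 mod 8 = 7, (2/39) = +1; sign now +1; continue with (1/39)
reached (1/39) = 1, so the symbol is +1

1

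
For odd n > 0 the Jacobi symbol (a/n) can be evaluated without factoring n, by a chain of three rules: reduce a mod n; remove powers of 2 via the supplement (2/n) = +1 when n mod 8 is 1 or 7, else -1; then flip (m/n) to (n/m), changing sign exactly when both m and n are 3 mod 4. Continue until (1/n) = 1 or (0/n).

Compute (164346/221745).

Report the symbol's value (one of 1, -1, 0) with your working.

0

factor out 2^1: 164346 = 2^1·82173; with 221745 mod 8 = 1, (2/221745) = +1; sign now +1; continue with (82173/221745)
flip (82173/221745) -> (221745/82173): both odd, 82173 mod 4 = 1, 221745 mod 4 = 1, so the flip contributes +1; sign now +1
(221745/82173): 221745 mod 82173 = 57399, so (221745/82173) = (57399/82173)
flip (57399/82173) -> (82173/57399): both odd, 57399 mod 4 = 3, 82173 mod 4 = 1, so the flip contributes +1; sign now +1
(82173/57399): 82173 mod 57399 = 24774, so (82173/57399) = (24774/57399)
factor out 2^1: 24774 = 2^1·12387; with 57399 mod 8 = 7, (2/57399) = +1; sign now +1; continue with (12387/57399)
flip (12387/57399) -> (57399/12387): both odd, 12387 mod 4 = 3, 57399 mod 4 = 3, so the flip contributes -1; sign now -1
(57399/12387): 57399 mod 12387 = 7851, so (57399/12387) = (7851/12387)
flip (7851/12387) -> (12387/7851): both odd, 7851 mod 4 = 3, 12387 mod 4 = 3, so the flip contributes -1; sign now +1
(12387/7851): 12387 mod 7851 = 4536, so (12387/7851) = (4536/7851)
factor out 2^3: 4536 = 2^3·567; with 7851 mod 8 = 3, (2/7851) = -1; sign now -1; continue with (567/7851)
flip (567/7851) -> (7851/567): both odd, 567 mod 4 = 3, 7851 mod 4 = 3, so the flip contributes -1; sign now +1
(7851/567): 7851 mod 567 = 480, so (7851/567) = (480/567)
factor out 2^5: 480 = 2^5·15; with 567 mod 8 = 7, (2/567) = +1; sign now +1; continue with (15/567)
flip (15/567) -> (567/15): both odd, 15 mod 4 = 3, 567 mod 4 = 3, so the flip contributes -1; sign now -1
(567/15): 567 mod 15 = 12, so (567/15) = (12/15)
factor out 2^2: 12 = 2^2·3; with 15 mod 8 = 7, (2/15) = +1; sign now -1; continue with (3/15)
flip (3/15) -> (15/3): both odd, 3 mod 4 = 3, 15 mod 4 = 3, so the flip contributes -1; sign now +1
(15/3): 15 mod 3 = 0, so (15/3) = (0/3)
reached (0/3); gcd(a, n) > 1, so (0/3) = 0 and the symbol is 0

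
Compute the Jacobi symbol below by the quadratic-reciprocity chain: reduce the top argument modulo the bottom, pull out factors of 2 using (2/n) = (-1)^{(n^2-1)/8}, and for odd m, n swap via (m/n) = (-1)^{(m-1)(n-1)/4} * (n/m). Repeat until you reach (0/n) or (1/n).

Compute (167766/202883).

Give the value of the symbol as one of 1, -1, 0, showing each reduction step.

1

167766 = 2^1·83883; (2/202883) = -1 since 202883 mod 8 = 3, so (167766/202883) = (-1)^1·(83883/202883); sign now -1
reciprocity: (83883/202883) = -1·(202883/83883) since 83883 mod 4 = 3, 202883 mod 4 = 3; sign now +1
(202883/83883) = (35117/83883)   [reduce mod 83883]
reciprocity: (35117/83883) = +1·(83883/35117) since 35117 mod 4 = 1, 83883 mod 4 = 3; sign now +1
(83883/35117) = (13649/35117)   [reduce mod 35117]
reciprocity: (13649/35117) = +1·(35117/13649) since 13649 mod 4 = 1, 35117 mod 4 = 1; sign now +1
(35117/13649) = (7819/13649)   [reduce mod 13649]
reciprocity: (7819/13649) = +1·(13649/7819) since 7819 mod 4 = 3, 13649 mod 4 = 1; sign now +1
(13649/7819) = (5830/7819)   [reduce mod 7819]
5830 = 2^1·2915; (2/7819) = -1 since 7819 mod 8 = 3, so (5830/7819) = (-1)^1·(2915/7819); sign now -1
reciprocity: (2915/7819) = -1·(7819/2915) since 2915 mod 4 = 3, 7819 mod 4 = 3; sign now +1
(7819/2915) = (1989/2915)   [reduce mod 2915]
reciprocity: (1989/2915) = +1·(2915/1989) since 1989 mod 4 = 1, 2915 mod 4 = 3; sign now +1
(2915/1989) = (926/1989)   [reduce mod 1989]
926 = 2^1·463; (2/1989) = -1 since 1989 mod 8 = 5, so (926/1989) = (-1)^1·(463/1989); sign now -1
reciprocity: (463/1989) = +1·(1989/463) since 463 mod 4 = 3, 1989 mod 4 = 1; sign now -1
(1989/463) = (137/463)   [reduce mod 463]
reciprocity: (137/463) = +1·(463/137) since 137 mod 4 = 1, 463 mod 4 = 3; sign now -1
(463/137) = (52/137)   [reduce mod 137]
52 = 2^2·13; (2/137) = +1 since 137 mod 8 = 1, so (52/137) = (+1)^2·(13/137); sign now -1
reciprocity: (13/137) = +1·(137/13) since 13 mod 4 = 1, 137 mod 4 = 1; sign now -1
(137/13) = (7/13)   [reduce mod 13]
reciprocity: (7/13) = +1·(13/7) since 7 mod 4 = 3, 13 mod 4 = 1; sign now -1
(13/7) = (6/7)   [reduce mod 7]
6 = 2^1·3; (2/7) = +1 since 7 mod 8 = 7, so (6/7) = (+1)^1·(3/7); sign now -1
reciprocity: (3/7) = -1·(7/3) since 3 mod 4 = 3, 7 mod 4 = 3; sign now +1
(7/3) = (1/3)   [reduce mod 3]
(1/3) = 1; final value = sign = +1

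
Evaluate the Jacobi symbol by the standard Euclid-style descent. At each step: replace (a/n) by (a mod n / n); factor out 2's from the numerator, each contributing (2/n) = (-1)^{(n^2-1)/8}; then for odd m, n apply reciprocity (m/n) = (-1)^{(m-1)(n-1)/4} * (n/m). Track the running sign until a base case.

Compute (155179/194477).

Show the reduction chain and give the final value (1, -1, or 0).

flip (155179/194477) -> (194477/155179): both odd, 155179 mod 4 = 3, 194477 mod 4 = 1, so the flip contributes +1; sign now +1
(194477/155179): 194477 mod 155179 = 39298, so (194477/155179) = (39298/155179)
factor out 2^1: 39298 = 2^1·19649; with 155179 mod 8 = 3, (2/155179) = -1; sign now -1; continue with (19649/155179)
flip (19649/155179) -> (155179/19649): both odd, 19649 mod 4 = 1, 155179 mod 4 = 3, so the flip contributes +1; sign now -1
(155179/19649): 155179 mod 19649 = 17636, so (155179/19649) = (17636/19649)
factor out 2^2: 17636 = 2^2·4409; with 19649 mod 8 = 1, (2/19649) = +1; sign now -1; continue with (4409/19649)
flip (4409/19649) -> (19649/4409): both odd, 4409 mod 4 = 1, 19649 mod 4 = 1, so the flip contributes +1; sign now -1
(19649/4409): 19649 mod 4409 = 2013, so (19649/4409) = (2013/4409)
flip (2013/4409) -> (4409/2013): both odd, 2013 mod 4 = 1, 4409 mod 4 = 1, so the flip contributes +1; sign now -1
(4409/2013): 4409 mod 2013 = 383, so (4409/2013) = (383/2013)
flip (383/2013) -> (2013/383): both odd, 383 mod 4 = 3, 2013 mod 4 = 1, so the flip contributes +1; sign now -1
(2013/383): 2013 mod 383 = 98, so (2013/383) = (98/383)
factor out 2^1: 98 = 2^1·49; with 383 mod 8 = 7, (2/383) = +1; sign now -1; continue with (49/383)
flip (49/383) -> (383/49): both odd, 49 mod 4 = 1, 383 mod 4 = 3, so the flip contributes +1; sign now -1
(383/49): 383 mod 49 = 40, so (383/49) = (40/49)
factor out 2^3: 40 = 2^3·5; with 49 mod 8 = 1, (2/49) = +1; sign now -1; continue with (5/49)
flip (5/49) -> (49/5): both odd, 5 mod 4 = 1, 49 mod 4 = 1, so the flip contributes +1; sign now -1
(49/5): 49 mod 5 = 4, so (49/5) = (4/5)
factor out 2^2: 4 = 2^2·1; with 5 mod 8 = 5, (2/5) = -1; sign now -1; continue with (1/5)
reached (1/5) = 1, so the symbol is -1

-1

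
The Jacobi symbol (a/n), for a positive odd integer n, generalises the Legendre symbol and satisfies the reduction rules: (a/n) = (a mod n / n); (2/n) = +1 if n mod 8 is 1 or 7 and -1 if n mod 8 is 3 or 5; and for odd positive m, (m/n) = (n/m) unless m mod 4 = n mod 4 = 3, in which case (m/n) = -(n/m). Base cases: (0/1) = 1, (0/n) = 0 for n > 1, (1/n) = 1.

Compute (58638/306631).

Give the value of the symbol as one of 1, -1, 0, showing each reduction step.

factor out 2^1: 58638 = 2^1·29319; with 306631 mod 8 = 7, (2/306631) = +1; sign now +1; continue with (29319/306631)
flip (29319/306631) -> (306631/29319): both odd, 29319 mod 4 = 3, 306631 mod 4 = 3, so the flip contributes -1; sign now -1
(306631/29319): 306631 mod 29319 = 13441, so (306631/29319) = (13441/29319)
flip (13441/29319) -> (29319/13441): both odd, 13441 mod 4 = 1, 29319 mod 4 = 3, so the flip contributes +1; sign now -1
(29319/13441): 29319 mod 13441 = 2437, so (29319/13441) = (2437/13441)
flip (2437/13441) -> (13441/2437): both odd, 2437 mod 4 = 1, 13441 mod 4 = 1, so the flip contributes +1; sign now -1
(13441/2437): 13441 mod 2437 = 1256, so (13441/2437) = (1256/2437)
factor out 2^3: 1256 = 2^3·157; with 2437 mod 8 = 5, (2/2437) = -1; sign now +1; continue with (157/2437)
flip (157/2437) -> (2437/157): both odd, 157 mod 4 = 1, 2437 mod 4 = 1, so the flip contributes +1; sign now +1
(2437/157): 2437 mod 157 = 82, so (2437/157) = (82/157)
factor out 2^1: 82 = 2^1·41; with 157 mod 8 = 5, (2/157) = -1; sign now -1; continue with (41/157)
flip (41/157) -> (157/41): both odd, 41 mod 4 = 1, 157 mod 4 = 1, so the flip contributes +1; sign now -1
(157/41): 157 mod 41 = 34, so (157/41) = (34/41)
factor out 2^1: 34 = 2^1·17; with 41 mod 8 = 1, (2/41) = +1; sign now -1; continue with (17/41)
flip (17/41) -> (41/17): both odd, 17 mod 4 = 1, 41 mod 4 = 1, so the flip contributes +1; sign now -1
(41/17): 41 mod 17 = 7, so (41/17) = (7/17)
flip (7/17) -> (17/7): both odd, 7 mod 4 = 3, 17 mod 4 = 1, so the flip contributes +1; sign now -1
(17/7): 17 mod 7 = 3, so (17/7) = (3/7)
flip (3/7) -> (7/3): both odd, 3 mod 4 = 3, 7 mod 4 = 3, so the flip contributes -1; sign now +1
(7/3): 7 mod 3 = 1, so (7/3) = (1/3)
reached (1/3) = 1, so the symbol is +1

1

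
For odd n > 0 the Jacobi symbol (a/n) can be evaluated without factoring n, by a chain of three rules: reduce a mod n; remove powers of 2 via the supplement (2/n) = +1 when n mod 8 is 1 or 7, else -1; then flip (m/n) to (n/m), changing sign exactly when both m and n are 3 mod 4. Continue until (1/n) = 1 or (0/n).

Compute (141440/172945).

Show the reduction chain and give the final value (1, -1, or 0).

141440 = 2^7·1105; (2/172945) = +1 since 172945 mod 8 = 1, so (141440/172945) = (+1)^7·(1105/172945); sign now +1
reciprocity: (1105/172945) = +1·(172945/1105) since 1105 mod 4 = 1, 172945 mod 4 = 1; sign now +1
(172945/1105) = (565/1105)   [reduce mod 1105]
reciprocity: (565/1105) = +1·(1105/565) since 565 mod 4 = 1, 1105 mod 4 = 1; sign now +1
(1105/565) = (540/565)   [reduce mod 565]
540 = 2^2·135; (2/565) = -1 since 565 mod 8 = 5, so (540/565) = (-1)^2·(135/565); sign now +1
reciprocity: (135/565) = +1·(565/135) since 135 mod 4 = 3, 565 mod 4 = 1; sign now +1
(565/135) = (25/135)   [reduce mod 135]
reciprocity: (25/135) = +1·(135/25) since 25 mod 4 = 1, 135 mod 4 = 3; sign now +1
(135/25) = (10/25)   [reduce mod 25]
10 = 2^1·5; (2/25) = +1 since 25 mod 8 = 1, so (10/25) = (+1)^1·(5/25); sign now +1
reciprocity: (5/25) = +1·(25/5) since 5 mod 4 = 1, 25 mod 4 = 1; sign now +1
(25/5) = (0/5)   [reduce mod 5]
(0/5) = 0   [gcd(a, n) > 1]; final value = 0

0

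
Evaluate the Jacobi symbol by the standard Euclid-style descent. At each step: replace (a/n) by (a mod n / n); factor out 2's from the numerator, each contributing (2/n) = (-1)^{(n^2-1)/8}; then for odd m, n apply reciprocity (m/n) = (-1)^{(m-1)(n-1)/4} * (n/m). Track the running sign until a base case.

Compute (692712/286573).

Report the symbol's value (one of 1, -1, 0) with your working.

(692712/286573): 692712 mod 286573 = 119566, so (692712/286573) = (119566/286573)
factor out 2^1: 119566 = 2^1·59783; with 286573 mod 8 = 5, (2/286573) = -1; sign now -1; continue with (59783/286573)
flip (59783/286573) -> (286573/59783): both odd, 59783 mod 4 = 3, 286573 mod 4 = 1, so the flip contributes +1; sign now -1
(286573/59783): 286573 mod 59783 = 47441, so (286573/59783) = (47441/59783)
flip (47441/59783) -> (59783/47441): both odd, 47441 mod 4 = 1, 59783 mod 4 = 3, so the flip contributes +1; sign now -1
(59783/47441): 59783 mod 47441 = 12342, so (59783/47441) = (12342/47441)
factor out 2^1: 12342 = 2^1·6171; with 47441 mod 8 = 1, (2/47441) = +1; sign now -1; continue with (6171/47441)
flip (6171/47441) -> (47441/6171): both odd, 6171 mod 4 = 3, 47441 mod 4 = 1, so the flip contributes +1; sign now -1
(47441/6171): 47441 mod 6171 = 4244, so (47441/6171) = (4244/6171)
factor out 2^2: 4244 = 2^2·1061; with 6171 mod 8 = 3, (2/6171) = -1; sign now -1; continue with (1061/6171)
flip (1061/6171) -> (6171/1061): both odd, 1061 mod 4 = 1, 6171 mod 4 = 3, so the flip contributes +1; sign now -1
(6171/1061): 6171 mod 1061 = 866, so (6171/1061) = (866/1061)
factor out 2^1: 866 = 2^1·433; with 1061 mod 8 = 5, (2/1061) = -1; sign now +1; continue with (433/1061)
flip (433/1061) -> (1061/433): both odd, 433 mod 4 = 1, 1061 mod 4 = 1, so the flip contributes +1; sign now +1
(1061/433): 1061 mod 433 = 195, so (1061/433) = (195/433)
flip (195/433) -> (433/195): both odd, 195 mod 4 = 3, 433 mod 4 = 1, so the flip contributes +1; sign now +1
(433/195): 433 mod 195 = 43, so (433/195) = (43/195)
flip (43/195) -> (195/43): both odd, 43 mod 4 = 3, 195 mod 4 = 3, so the flip contributes -1; sign now -1
(195/43): 195 mod 43 = 23, so (195/43) = (23/43)
flip (23/43) -> (43/23): both odd, 23 mod 4 = 3, 43 mod 4 = 3, so the flip contributes -1; sign now +1
(43/23): 43 mod 23 = 20, so (43/23) = (20/23)
factor out 2^2: 20 = 2^2·5; with 23 mod 8 = 7, (2/23) = +1; sign now +1; continue with (5/23)
flip (5/23) -> (23/5): both odd, 5 mod 4 = 1, 23 mod 4 = 3, so the flip contributes +1; sign now +1
(23/5): 23 mod 5 = 3, so (23/5) = (3/5)
flip (3/5) -> (5/3): both odd, 3 mod 4 = 3, 5 mod 4 = 1, so the flip contributes +1; sign now +1
(5/3): 5 mod 3 = 2, so (5/3) = (2/3)
factor out 2^1: 2 = 2^1·1; with 3 mod 8 = 3, (2/3) = -1; sign now -1; continue with (1/3)
reached (1/3) = 1, so the symbol is -1

-1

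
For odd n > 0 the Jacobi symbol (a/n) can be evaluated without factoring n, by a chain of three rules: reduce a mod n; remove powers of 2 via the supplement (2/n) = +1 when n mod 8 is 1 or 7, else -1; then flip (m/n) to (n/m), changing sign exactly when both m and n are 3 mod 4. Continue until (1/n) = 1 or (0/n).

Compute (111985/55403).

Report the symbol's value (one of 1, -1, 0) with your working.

-1

(111985/55403): 111985 mod 55403 = 1179, so (111985/55403) = (1179/55403)
flip (1179/55403) -> (55403/1179): both odd, 1179 mod 4 = 3, 55403 mod 4 = 3, so the flip contributes -1; sign now -1
(55403/1179): 55403 mod 1179 = 1169, so (55403/1179) = (1169/1179)
flip (1169/1179) -> (1179/1169): both odd, 1169 mod 4 = 1, 1179 mod 4 = 3, so the flip contributes +1; sign now -1
(1179/1169): 1179 mod 1169 = 10, so (1179/1169) = (10/1169)
factor out 2^1: 10 = 2^1·5; with 1169 mod 8 = 1, (2/1169) = +1; sign now -1; continue with (5/1169)
flip (5/1169) -> (1169/5): both odd, 5 mod 4 = 1, 1169 mod 4 = 1, so the flip contributes +1; sign now -1
(1169/5): 1169 mod 5 = 4, so (1169/5) = (4/5)
factor out 2^2: 4 = 2^2·1; with 5 mod 8 = 5, (2/5) = -1; sign now -1; continue with (1/5)
reached (1/5) = 1, so the symbol is -1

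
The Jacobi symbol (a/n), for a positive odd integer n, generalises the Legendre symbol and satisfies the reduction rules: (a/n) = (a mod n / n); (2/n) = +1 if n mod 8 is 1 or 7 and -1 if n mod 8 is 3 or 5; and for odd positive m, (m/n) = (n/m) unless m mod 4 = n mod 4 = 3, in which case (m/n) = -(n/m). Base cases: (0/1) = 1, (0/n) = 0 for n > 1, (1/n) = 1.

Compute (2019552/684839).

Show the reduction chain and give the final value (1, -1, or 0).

-1

(2019552/684839): 2019552 mod 684839 = 649874, so (2019552/684839) = (649874/684839)
factor out 2^1: 649874 = 2^1·324937; with 684839 mod 8 = 7, (2/684839) = +1; sign now +1; continue with (324937/684839)
flip (324937/684839) -> (684839/324937): both odd, 324937 mod 4 = 1, 684839 mod 4 = 3, so the flip contributes +1; sign now +1
(684839/324937): 684839 mod 324937 = 34965, so (684839/324937) = (34965/324937)
flip (34965/324937) -> (324937/34965): both odd, 34965 mod 4 = 1, 324937 mod 4 = 1, so the flip contributes +1; sign now +1
(324937/34965): 324937 mod 34965 = 10252, so (324937/34965) = (10252/34965)
factor out 2^2: 10252 = 2^2·2563; with 34965 mod 8 = 5, (2/34965) = -1; sign now +1; continue with (2563/34965)
flip (2563/34965) -> (34965/2563): both odd, 2563 mod 4 = 3, 34965 mod 4 = 1, so the flip contributes +1; sign now +1
(34965/2563): 34965 mod 2563 = 1646, so (34965/2563) = (1646/2563)
factor out 2^1: 1646 = 2^1·823; with 2563 mod 8 = 3, (2/2563) = -1; sign now -1; continue with (823/2563)
flip (823/2563) -> (2563/823): both odd, 823 mod 4 = 3, 2563 mod 4 = 3, so the flip contributes -1; sign now +1
(2563/823): 2563 mod 823 = 94, so (2563/823) = (94/823)
factor out 2^1: 94 = 2^1·47; with 823 mod 8 = 7, (2/823) = +1; sign now +1; continue with (47/823)
flip (47/823) -> (823/47): both odd, 47 mod 4 = 3, 823 mod 4 = 3, so the flip contributes -1; sign now -1
(823/47): 823 mod 47 = 24, so (823/47) = (24/47)
factor out 2^3: 24 = 2^3·3; with 47 mod 8 = 7, (2/47) = +1; sign now -1; continue with (3/47)
flip (3/47) -> (47/3): both odd, 3 mod 4 = 3, 47 mod 4 = 3, so the flip contributes -1; sign now +1
(47/3): 47 mod 3 = 2, so (47/3) = (2/3)
factor out 2^1: 2 = 2^1·1; with 3 mod 8 = 3, (2/3) = -1; sign now -1; continue with (1/3)
reached (1/3) = 1, so the symbol is -1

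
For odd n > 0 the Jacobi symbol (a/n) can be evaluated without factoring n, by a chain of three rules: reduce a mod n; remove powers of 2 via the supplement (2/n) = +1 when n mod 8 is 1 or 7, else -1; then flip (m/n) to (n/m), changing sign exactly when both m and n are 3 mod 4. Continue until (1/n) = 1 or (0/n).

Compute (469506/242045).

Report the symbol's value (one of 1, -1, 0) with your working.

(469506/242045) = (227461/242045)   [reduce mod 242045]
reciprocity: (227461/242045) = +1·(242045/227461) since 227461 mod 4 = 1, 242045 mod 4 = 1; sign now +1
(242045/227461) = (14584/227461)   [reduce mod 227461]
14584 = 2^3·1823; (2/227461) = -1 since 227461 mod 8 = 5, so (14584/227461) = (-1)^3·(1823/227461); sign now -1
reciprocity: (1823/227461) = +1·(227461/1823) since 1823 mod 4 = 3, 227461 mod 4 = 1; sign now -1
(227461/1823) = (1409/1823)   [reduce mod 1823]
reciprocity: (1409/1823) = +1·(1823/1409) since 1409 mod 4 = 1, 1823 mod 4 = 3; sign now -1
(1823/1409) = (414/1409)   [reduce mod 1409]
414 = 2^1·207; (2/1409) = +1 since 1409 mod 8 = 1, so (414/1409) = (+1)^1·(207/1409); sign now -1
reciprocity: (207/1409) = +1·(1409/207) since 207 mod 4 = 3, 1409 mod 4 = 1; sign now -1
(1409/207) = (167/207)   [reduce mod 207]
reciprocity: (167/207) = -1·(207/167) since 167 mod 4 = 3, 207 mod 4 = 3; sign now +1
(207/167) = (40/167)   [reduce mod 167]
40 = 2^3·5; (2/167) = +1 since 167 mod 8 = 7, so (40/167) = (+1)^3·(5/167); sign now +1
reciprocity: (5/167) = +1·(167/5) since 5 mod 4 = 1, 167 mod 4 = 3; sign now +1
(167/5) = (2/5)   [reduce mod 5]
2 = 2^1·1; (2/5) = -1 since 5 mod 8 = 5, so (2/5) = (-1)^1·(1/5); sign now -1
(1/5) = 1; final value = sign = -1

-1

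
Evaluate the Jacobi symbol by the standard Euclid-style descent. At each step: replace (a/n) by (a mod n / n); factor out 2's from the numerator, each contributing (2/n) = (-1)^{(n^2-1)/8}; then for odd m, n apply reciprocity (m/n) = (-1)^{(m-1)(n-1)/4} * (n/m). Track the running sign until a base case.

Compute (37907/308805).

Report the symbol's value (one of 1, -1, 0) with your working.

flip (37907/308805) -> (308805/37907): both odd, 37907 mod 4 = 3, 308805 mod 4 = 1, so the flip contributes +1; sign now +1
(308805/37907): 308805 mod 37907 = 5549, so (308805/37907) = (5549/37907)
flip (5549/37907) -> (37907/5549): both odd, 5549 mod 4 = 1, 37907 mod 4 = 3, so the flip contributes +1; sign now +1
(37907/5549): 37907 mod 5549 = 4613, so (37907/5549) = (4613/5549)
flip (4613/5549) -> (5549/4613): both odd, 4613 mod 4 = 1, 5549 mod 4 = 1, so the flip contributes +1; sign now +1
(5549/4613): 5549 mod 4613 = 936, so (5549/4613) = (936/4613)
factor out 2^3: 936 = 2^3·117; with 4613 mod 8 = 5, (2/4613) = -1; sign now -1; continue with (117/4613)
flip (117/4613) -> (4613/117): both odd, 117 mod 4 = 1, 4613 mod 4 = 1, so the flip contributes +1; sign now -1
(4613/117): 4613 mod 117 = 50, so (4613/117) = (50/117)
factor out 2^1: 50 = 2^1·25; with 117 mod 8 = 5, (2/117) = -1; sign now +1; continue with (25/117)
flip (25/117) -> (117/25): both odd, 25 mod 4 = 1, 117 mod 4 = 1, so the flip contributes +1; sign now +1
(117/25): 117 mod 25 = 17, so (117/25) = (17/25)
flip (17/25) -> (25/17): both odd, 17 mod 4 = 1, 25 mod 4 = 1, so the flip contributes +1; sign now +1
(25/17): 25 mod 17 = 8, so (25/17) = (8/17)
factor out 2^3: 8 = 2^3·1; with 17 mod 8 = 1, (2/17) = +1; sign now +1; continue with (1/17)
reached (1/17) = 1, so the symbol is +1

1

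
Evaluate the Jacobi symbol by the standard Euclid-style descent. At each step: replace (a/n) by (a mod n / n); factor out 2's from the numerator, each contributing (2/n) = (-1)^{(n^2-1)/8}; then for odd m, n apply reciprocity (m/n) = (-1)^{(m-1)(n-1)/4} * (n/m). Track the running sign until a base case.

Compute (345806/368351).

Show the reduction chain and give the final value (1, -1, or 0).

factor out 2^1: 345806 = 2^1·172903; with 368351 mod 8 = 7, (2/368351) = +1; sign now +1; continue with (172903/368351)
flip (172903/368351) -> (368351/172903): both odd, 172903 mod 4 = 3, 368351 mod 4 = 3, so the flip contributes -1; sign now -1
(368351/172903): 368351 mod 172903 = 22545, so (368351/172903) = (22545/172903)
flip (22545/172903) -> (172903/22545): both odd, 22545 mod 4 = 1, 172903 mod 4 = 3, so the flip contributes +1; sign now -1
(172903/22545): 172903 mod 22545 = 15088, so (172903/22545) = (15088/22545)
factor out 2^4: 15088 = 2^4·943; with 22545 mod 8 = 1, (2/22545) = +1; sign now -1; continue with (943/22545)
flip (943/22545) -> (22545/943): both odd, 943 mod 4 = 3, 22545 mod 4 = 1, so the flip contributes +1; sign now -1
(22545/943): 22545 mod 943 = 856, so (22545/943) = (856/943)
factor out 2^3: 856 = 2^3·107; with 943 mod 8 = 7, (2/943) = +1; sign now -1; continue with (107/943)
flip (107/943) -> (943/107): both odd, 107 mod 4 = 3, 943 mod 4 = 3, so the flip contributes -1; sign now +1
(943/107): 943 mod 107 = 87, so (943/107) = (87/107)
flip (87/107) -> (107/87): both odd, 87 mod 4 = 3, 107 mod 4 = 3, so the flip contributes -1; sign now -1
(107/87): 107 mod 87 = 20, so (107/87) = (20/87)
factor out 2^2: 20 = 2^2·5; with 87 mod 8 = 7, (2/87) = +1; sign now -1; continue with (5/87)
flip (5/87) -> (87/5): both odd, 5 mod 4 = 1, 87 mod 4 = 3, so the flip contributes +1; sign now -1
(87/5): 87 mod 5 = 2, so (87/5) = (2/5)
factor out 2^1: 2 = 2^1·1; with 5 mod 8 = 5, (2/5) = -1; sign now +1; continue with (1/5)
reached (1/5) = 1, so the symbol is +1

1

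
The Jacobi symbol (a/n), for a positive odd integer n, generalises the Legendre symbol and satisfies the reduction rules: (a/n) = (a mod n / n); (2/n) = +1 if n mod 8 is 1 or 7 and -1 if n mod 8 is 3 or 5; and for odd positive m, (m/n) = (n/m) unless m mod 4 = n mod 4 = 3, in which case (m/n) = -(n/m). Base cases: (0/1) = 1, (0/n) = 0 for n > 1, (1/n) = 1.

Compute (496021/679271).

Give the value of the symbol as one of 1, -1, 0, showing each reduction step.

-1

flip (496021/679271) -> (679271/496021): both odd, 496021 mod 4 = 1, 679271 mod 4 = 3, so the flip contributes +1; sign now +1
(679271/496021): 679271 mod 496021 = 183250, so (679271/496021) = (183250/496021)
factor out 2^1: 183250 = 2^1·91625; with 496021 mod 8 = 5, (2/496021) = -1; sign now -1; continue with (91625/496021)
flip (91625/496021) -> (496021/91625): both odd, 91625 mod 4 = 1, 496021 mod 4 = 1, so the flip contributes +1; sign now -1
(496021/91625): 496021 mod 91625 = 37896, so (496021/91625) = (37896/91625)
factor out 2^3: 37896 = 2^3·4737; with 91625 mod 8 = 1, (2/91625) = +1; sign now -1; continue with (4737/91625)
flip (4737/91625) -> (91625/4737): both odd, 4737 mod 4 = 1, 91625 mod 4 = 1, so the flip contributes +1; sign now -1
(91625/4737): 91625 mod 4737 = 1622, so (91625/4737) = (1622/4737)
factor out 2^1: 1622 = 2^1·811; with 4737 mod 8 = 1, (2/4737) = +1; sign now -1; continue with (811/4737)
flip (811/4737) -> (4737/811): both odd, 811 mod 4 = 3, 4737 mod 4 = 1, so the flip contributes +1; sign now -1
(4737/811): 4737 mod 811 = 682, so (4737/811) = (682/811)
factor out 2^1: 682 = 2^1·341; with 811 mod 8 = 3, (2/811) = -1; sign now +1; continue with (341/811)
flip (341/811) -> (811/341): both odd, 341 mod 4 = 1, 811 mod 4 = 3, so the flip contributes +1; sign now +1
(811/341): 811 mod 341 = 129, so (811/341) = (129/341)
flip (129/341) -> (341/129): both odd, 129 mod 4 = 1, 341 mod 4 = 1, so the flip contributes +1; sign now +1
(341/129): 341 mod 129 = 83, so (341/129) = (83/129)
flip (83/129) -> (129/83): both odd, 83 mod 4 = 3, 129 mod 4 = 1, so the flip contributes +1; sign now +1
(129/83): 129 mod 83 = 46, so (129/83) = (46/83)
factor out 2^1: 46 = 2^1·23; with 83 mod 8 = 3, (2/83) = -1; sign now -1; continue with (23/83)
flip (23/83) -> (83/23): both odd, 23 mod 4 = 3, 83 mod 4 = 3, so the flip contributes -1; sign now +1
(83/23): 83 mod 23 = 14, so (83/23) = (14/23)
factor out 2^1: 14 = 2^1·7; with 23 mod 8 = 7, (2/23) = +1; sign now +1; continue with (7/23)
flip (7/23) -> (23/7): both odd, 7 mod 4 = 3, 23 mod 4 = 3, so the flip contributes -1; sign now -1
(23/7): 23 mod 7 = 2, so (23/7) = (2/7)
factor out 2^1: 2 = 2^1·1; with 7 mod 8 = 7, (2/7) = +1; sign now -1; continue with (1/7)
reached (1/7) = 1, so the symbol is -1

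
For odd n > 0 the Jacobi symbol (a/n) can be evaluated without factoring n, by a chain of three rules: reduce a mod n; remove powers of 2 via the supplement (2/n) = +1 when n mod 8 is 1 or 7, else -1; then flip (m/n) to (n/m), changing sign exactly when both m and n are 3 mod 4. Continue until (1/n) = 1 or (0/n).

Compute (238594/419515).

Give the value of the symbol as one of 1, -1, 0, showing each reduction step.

1

factor out 2^1: 238594 = 2^1·119297; with 419515 mod 8 = 3, (2/419515) = -1; sign now -1; continue with (119297/419515)
flip (119297/419515) -> (419515/119297): both odd, 119297 mod 4 = 1, 419515 mod 4 = 3, so the flip contributes +1; sign now -1
(419515/119297): 419515 mod 119297 = 61624, so (419515/119297) = (61624/119297)
factor out 2^3: 61624 = 2^3·7703; with 119297 mod 8 = 1, (2/119297) = +1; sign now -1; continue with (7703/119297)
flip (7703/119297) -> (119297/7703): both odd, 7703 mod 4 = 3, 119297 mod 4 = 1, so the flip contributes +1; sign now -1
(119297/7703): 119297 mod 7703 = 3752, so (119297/7703) = (3752/7703)
factor out 2^3: 3752 = 2^3·469; with 7703 mod 8 = 7, (2/7703) = +1; sign now -1; continue with (469/7703)
flip (469/7703) -> (7703/469): both odd, 469 mod 4 = 1, 7703 mod 4 = 3, so the flip contributes +1; sign now -1
(7703/469): 7703 mod 469 = 199, so (7703/469) = (199/469)
flip (199/469) -> (469/199): both odd, 199 mod 4 = 3, 469 mod 4 = 1, so the flip contributes +1; sign now -1
(469/199): 469 mod 199 = 71, so (469/199) = (71/199)
flip (71/199) -> (199/71): both odd, 71 mod 4 = 3, 199 mod 4 = 3, so the flip contributes -1; sign now +1
(199/71): 199 mod 71 = 57, so (199/71) = (57/71)
flip (57/71) -> (71/57): both odd, 57 mod 4 = 1, 71 mod 4 = 3, so the flip contributes +1; sign now +1
(71/57): 71 mod 57 = 14, so (71/57) = (14/57)
factor out 2^1: 14 = 2^1·7; with 57 mod 8 = 1, (2/57) = +1; sign now +1; continue with (7/57)
flip (7/57) -> (57/7): both odd, 7 mod 4 = 3, 57 mod 4 = 1, so the flip contributes +1; sign now +1
(57/7): 57 mod 7 = 1, so (57/7) = (1/7)
reached (1/7) = 1, so the symbol is +1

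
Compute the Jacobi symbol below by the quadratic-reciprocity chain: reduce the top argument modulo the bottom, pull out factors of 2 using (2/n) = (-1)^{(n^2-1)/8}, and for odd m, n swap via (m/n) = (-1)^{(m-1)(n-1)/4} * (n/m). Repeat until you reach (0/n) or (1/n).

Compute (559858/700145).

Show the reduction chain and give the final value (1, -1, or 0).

559858 = 2^1·279929; (2/700145) = +1 since 700145 mod 8 = 1, so (559858/700145) = (+1)^1·(279929/700145); sign now +1
reciprocity: (279929/700145) = +1·(700145/279929) since 279929 mod 4 = 1, 700145 mod 4 = 1; sign now +1
(700145/279929) = (140287/279929)   [reduce mod 279929]
reciprocity: (140287/279929) = +1·(279929/140287) since 140287 mod 4 = 3, 279929 mod 4 = 1; sign now +1
(279929/140287) = (139642/140287)   [reduce mod 140287]
139642 = 2^1·69821; (2/140287) = +1 since 140287 mod 8 = 7, so (139642/140287) = (+1)^1·(69821/140287); sign now +1
reciprocity: (69821/140287) = +1·(140287/69821) since 69821 mod 4 = 1, 140287 mod 4 = 3; sign now +1
(140287/69821) = (645/69821)   [reduce mod 69821]
reciprocity: (645/69821) = +1·(69821/645) since 645 mod 4 = 1, 69821 mod 4 = 1; sign now +1
(69821/645) = (161/645)   [reduce mod 645]
reciprocity: (161/645) = +1·(645/161) since 161 mod 4 = 1, 645 mod 4 = 1; sign now +1
(645/161) = (1/161)   [reduce mod 161]
(1/161) = 1; final value = sign = +1

1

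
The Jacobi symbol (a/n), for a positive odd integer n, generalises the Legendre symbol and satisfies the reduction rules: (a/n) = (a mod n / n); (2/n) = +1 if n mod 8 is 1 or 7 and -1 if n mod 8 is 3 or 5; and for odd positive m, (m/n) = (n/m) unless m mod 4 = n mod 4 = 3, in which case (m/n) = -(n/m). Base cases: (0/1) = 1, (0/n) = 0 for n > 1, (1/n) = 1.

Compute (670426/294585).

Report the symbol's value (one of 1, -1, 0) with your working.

(670426/294585) = (81256/294585)   [reduce mod 294585]
81256 = 2^3·10157; (2/294585) = +1 since 294585 mod 8 = 1, so (81256/294585) = (+1)^3·(10157/294585); sign now +1
reciprocity: (10157/294585) = +1·(294585/10157) since 10157 mod 4 = 1, 294585 mod 4 = 1; sign now +1
(294585/10157) = (32/10157)   [reduce mod 10157]
32 = 2^5·1; (2/10157) = -1 since 10157 mod 8 = 5, so (32/10157) = (-1)^5·(1/10157); sign now -1
(1/10157) = 1; final value = sign = -1

-1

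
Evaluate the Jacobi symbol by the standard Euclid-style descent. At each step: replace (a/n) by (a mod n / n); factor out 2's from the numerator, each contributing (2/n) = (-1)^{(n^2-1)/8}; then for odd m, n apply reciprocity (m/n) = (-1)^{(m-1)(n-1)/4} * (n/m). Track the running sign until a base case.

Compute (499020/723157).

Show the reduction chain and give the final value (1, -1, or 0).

-1

499020 = 2^2·124755; (2/723157) = -1 since 723157 mod 8 = 5, so (499020/723157) = (-1)^2·(124755/723157); sign now +1
reciprocity: (124755/723157) = +1·(723157/124755) since 124755 mod 4 = 3, 723157 mod 4 = 1; sign now +1
(723157/124755) = (99382/124755)   [reduce mod 124755]
99382 = 2^1·49691; (2/124755) = -1 since 124755 mod 8 = 3, so (99382/124755) = (-1)^1·(49691/124755); sign now -1
reciprocity: (49691/124755) = -1·(124755/49691) since 49691 mod 4 = 3, 124755 mod 4 = 3; sign now +1
(124755/49691) = (25373/49691)   [reduce mod 49691]
reciprocity: (25373/49691) = +1·(49691/25373) since 25373 mod 4 = 1, 49691 mod 4 = 3; sign now +1
(49691/25373) = (24318/25373)   [reduce mod 25373]
24318 = 2^1·12159; (2/25373) = -1 since 25373 mod 8 = 5, so (24318/25373) = (-1)^1·(12159/25373); sign now -1
reciprocity: (12159/25373) = +1·(25373/12159) since 12159 mod 4 = 3, 25373 mod 4 = 1; sign now -1
(25373/12159) = (1055/12159)   [reduce mod 12159]
reciprocity: (1055/12159) = -1·(12159/1055) since 1055 mod 4 = 3, 12159 mod 4 = 3; sign now +1
(12159/1055) = (554/1055)   [reduce mod 1055]
554 = 2^1·277; (2/1055) = +1 since 1055 mod 8 = 7, so (554/1055) = (+1)^1·(277/1055); sign now +1
reciprocity: (277/1055) = +1·(1055/277) since 277 mod 4 = 1, 1055 mod 4 = 3; sign now +1
(1055/277) = (224/277)   [reduce mod 277]
224 = 2^5·7; (2/277) = -1 since 277 mod 8 = 5, so (224/277) = (-1)^5·(7/277); sign now -1
reciprocity: (7/277) = +1·(277/7) since 7 mod 4 = 3, 277 mod 4 = 1; sign now -1
(277/7) = (4/7)   [reduce mod 7]
4 = 2^2·1; (2/7) = +1 since 7 mod 8 = 7, so (4/7) = (+1)^2·(1/7); sign now -1
(1/7) = 1; final value = sign = -1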